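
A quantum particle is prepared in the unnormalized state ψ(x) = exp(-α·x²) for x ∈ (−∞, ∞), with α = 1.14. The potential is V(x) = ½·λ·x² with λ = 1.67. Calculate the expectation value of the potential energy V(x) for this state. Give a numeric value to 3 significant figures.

⟨V⟩ = ∫ V(x)·|ψ|² dx / ∫|ψ|² dx.
Gaussian moments: ∫x^(2j)·e^(−2αx²) dx = (2j−1)!!/(4α)^j · √(π/(2α)), odd powers integrate to 0; here √(π/(2α)) = 1.1738.
State is unnormalized: ∫|ψ|² dx = 1.1738, and ∫ψ*·V(x)·ψ dx = 0.21495, so ⟨V⟩ = 0.21495 / 1.1738.
⟨V⟩ = 0.18311.

0.183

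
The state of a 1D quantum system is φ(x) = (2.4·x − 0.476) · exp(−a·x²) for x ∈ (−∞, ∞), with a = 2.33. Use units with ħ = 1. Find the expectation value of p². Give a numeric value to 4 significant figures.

p² φ = −ħ² d²φ/dx²; ⟨p²⟩ = −ħ² ∫ φ*·φ'' dx / ∫|φ|² dx.
Expand each integrand as polynomial × e^(−2ax²) and use ∫x^(2j)·e^(−2ax²) dx = (2j−1)!!/(4a)^j · √(π/(2a)), odd powers → 0; here √(π/(2a)) = 0.82107. Differentiate with the product rule, d/dx e^(−ax²) = −2ax·e^(−ax²).
State is unnormalized: ∫|φ|² dx = 0.69348, and ∫φ*·(−ħ² φ'') dx = 3.9805, so ⟨p²⟩ = 3.9805 / 0.69348.
⟨p²⟩ = 5.7399.

5.740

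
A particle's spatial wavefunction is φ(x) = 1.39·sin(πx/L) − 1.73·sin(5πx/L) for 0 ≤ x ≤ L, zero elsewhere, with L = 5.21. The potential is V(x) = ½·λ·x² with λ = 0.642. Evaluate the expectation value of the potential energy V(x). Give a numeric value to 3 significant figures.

⟨V⟩ = ∫ V(x)·|φ|² dx / ∫|φ|² dx.
On 0 ≤ x ≤ L (j ≠ l): ∫sin²(jπx/L) dx = L/2, ∫sin(jπx/L)·sin(lπx/L) dx = 0; diagonal moments ∫x·sin²(jπx/L) dx = L²/4, ∫x²·sin²(jπx/L) dx = L³·(1/6 − 1/(4j²π²)); cross terms ∫x·sin(jπx/L)·sin(lπx/L) dx = 0 for j + l even and −4jlL²/(π²(j² − l²)²) for j + l odd, ∫x²·sin(jπx/L)·sin(lπx/L) dx = (−1)^(j+l)·4jlL³/(π²(j² − l²)²); higher powers the same way via product-to-sum and parts.
State is unnormalized: ∫|φ|² dx = 12.830, and ∫φ*·V(x)·φ dx = 34.135, so ⟨V⟩ = 34.135 / 12.830.
⟨V⟩ = 2.6606.

2.66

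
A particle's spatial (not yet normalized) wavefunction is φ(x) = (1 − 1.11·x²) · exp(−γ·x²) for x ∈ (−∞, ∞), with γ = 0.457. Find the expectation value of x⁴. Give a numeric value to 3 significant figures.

7.89

⟨x⁴⟩ = ∫ x⁴·|φ|² dx / ∫|φ|² dx (integrals over the domain).
Expand each integrand as polynomial × e^(−2γx²) and use ∫x^(2j)·e^(−2γx²) dx = (2j−1)!!/(4γ)^j · √(π/(2γ)), odd powers → 0; here √(π/(2γ)) = 1.8540.
State is unnormalized: ∫|φ|² dx = 1.6532, and ∫φ*·x⁴·φ dx = 13.037, so ⟨x⁴⟩ = 13.037 / 1.6532.
⟨x⁴⟩ = 7.8862.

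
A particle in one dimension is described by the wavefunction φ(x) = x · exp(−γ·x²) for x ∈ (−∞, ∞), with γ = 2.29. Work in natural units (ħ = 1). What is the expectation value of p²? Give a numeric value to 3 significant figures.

6.87

p² φ = −ħ² d²φ/dx²; ⟨p²⟩ = −ħ² ∫ φ*·φ'' dx / ∫|φ|² dx.
Expand each integrand as polynomial × e^(−2γx²) and use ∫x^(2j)·e^(−2γx²) dx = (2j−1)!!/(4γ)^j · √(π/(2γ)), odd powers → 0; here √(π/(2γ)) = 0.82821. Differentiate with the product rule, d/dx e^(−γx²) = −2γx·e^(−γx²).
State is unnormalized: ∫|φ|² dx = 0.090416, and ∫φ*·(−ħ² φ'') dx = 0.62116, so ⟨p²⟩ = 0.62116 / 0.090416.
⟨p²⟩ = 6.8700.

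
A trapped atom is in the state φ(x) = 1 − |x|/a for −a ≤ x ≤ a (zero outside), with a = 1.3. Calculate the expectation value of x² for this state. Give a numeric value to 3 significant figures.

0.169

⟨x²⟩ = ∫ x²·|φ|² dx / ∫|φ|² dx (integrals over the domain).
φ is even, so ∫ over [−a, a] = 2∫₀ᵃ with φ = 1 − x/a there: ∫₀ᵃ (1 − x/a)² dx = a/3, ∫₀ᵃ x²(1 − x/a)² dx = a³/30, ∫₀ᵃ x⁴(1 − x/a)² dx = a⁵/105.
State is unnormalized: ∫|φ|² dx = 0.86667, and ∫φ*·x²·φ dx = 0.14647, so ⟨x²⟩ = 0.14647 / 0.86667.
⟨x²⟩ = 0.16900.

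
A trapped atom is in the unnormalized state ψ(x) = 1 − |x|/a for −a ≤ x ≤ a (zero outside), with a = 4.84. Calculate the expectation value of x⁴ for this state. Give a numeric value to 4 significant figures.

15.68

⟨x⁴⟩ = ∫ x⁴·|ψ|² dx / ∫|ψ|² dx (integrals over the domain).
ψ is even, so ∫ over [−a, a] = 2∫₀ᵃ with ψ = 1 − x/a there: ∫₀ᵃ (1 − x/a)² dx = a/3, ∫₀ᵃ x²(1 − x/a)² dx = a³/30, ∫₀ᵃ x⁴(1 − x/a)² dx = a⁵/105.
State is unnormalized: ∫|ψ|² dx = 3.2267, and ∫ψ*·x⁴·ψ dx = 50.590, so ⟨x⁴⟩ = 50.590 / 3.2267.
⟨x⁴⟩ = 15.679.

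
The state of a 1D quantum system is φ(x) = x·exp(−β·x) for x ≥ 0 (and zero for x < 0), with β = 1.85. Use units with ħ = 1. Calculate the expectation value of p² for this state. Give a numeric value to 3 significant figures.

3.42

p² φ = −ħ² d²φ/dx²; ⟨p²⟩ = −ħ² ∫ φ*·φ'' dx / ∫|φ|² dx.
Differentiate x·exp(−β·x) with the product rule; every integrand then reduces to terms xʲ·e^(−2βx) on [0, ∞), with ∫₀^∞ xʲ·e^(−2βx) dx = j!/(2β)^(j+1).
State is unnormalized: ∫|φ|² dx = 0.039484, and ∫φ*·(−ħ² φ'') dx = 0.13514, so ⟨p²⟩ = 0.13514 / 0.039484.
⟨p²⟩ = 3.4225.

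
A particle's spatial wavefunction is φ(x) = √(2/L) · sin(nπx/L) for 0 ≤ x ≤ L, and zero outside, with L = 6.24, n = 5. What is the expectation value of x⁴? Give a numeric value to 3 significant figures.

297.

⟨x⁴⟩ = ∫ x⁴·|φ|² dx (integrals over the domain).
With sin²θ = (1 − cos2θ)/2 on 0 ≤ x ≤ L: ∫sin²(nπx/L) dx = L/2, ∫x·sin²(nπx/L) dx = L²/4, ∫x²·sin²(nπx/L) dx = L³·(1/6 − 1/(4n²π²)); higher powers xᵏ the same way, integrating xᵏ·cos(2nπx/L) by parts.
⟨x⁴⟩ = 297.12.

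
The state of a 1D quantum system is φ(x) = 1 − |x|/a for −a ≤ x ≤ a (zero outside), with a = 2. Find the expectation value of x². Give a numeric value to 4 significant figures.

0.4000

⟨x²⟩ = ∫ x²·|φ|² dx / ∫|φ|² dx (integrals over the domain).
φ is even, so ∫ over [−a, a] = 2∫₀ᵃ with φ = 1 − x/a there: ∫₀ᵃ (1 − x/a)² dx = a/3, ∫₀ᵃ x²(1 − x/a)² dx = a³/30, ∫₀ᵃ x⁴(1 − x/a)² dx = a⁵/105.
State is unnormalized: ∫|φ|² dx = 1.3333, and ∫φ*·x²·φ dx = 0.53333, so ⟨x²⟩ = 0.53333 / 1.3333.
⟨x²⟩ = 0.40000.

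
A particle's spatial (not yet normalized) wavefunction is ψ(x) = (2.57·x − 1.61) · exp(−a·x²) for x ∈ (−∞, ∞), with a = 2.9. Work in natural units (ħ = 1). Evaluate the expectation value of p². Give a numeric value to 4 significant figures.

3.945

p² ψ = −ħ² d²ψ/dx²; ⟨p²⟩ = −ħ² ∫ ψ*·ψ'' dx / ∫|ψ|² dx.
Expand each integrand as polynomial × e^(−2ax²) and use ∫x^(2j)·e^(−2ax²) dx = (2j−1)!!/(4a)^j · √(π/(2a)), odd powers → 0; here √(π/(2a)) = 0.73597. Differentiate with the product rule, d/dx e^(−ax²) = −2ax·e^(−ax²).
State is unnormalized: ∫|ψ|² dx = 2.3268, and ∫ψ*·(−ħ² ψ'') dx = 9.1781, so ⟨p²⟩ = 9.1781 / 2.3268.
⟨p²⟩ = 3.9446.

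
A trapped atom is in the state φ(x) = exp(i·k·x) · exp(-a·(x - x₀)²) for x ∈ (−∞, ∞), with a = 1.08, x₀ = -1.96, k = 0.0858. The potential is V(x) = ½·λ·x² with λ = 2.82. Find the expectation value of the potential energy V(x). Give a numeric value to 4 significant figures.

⟨V⟩ = ∫ V(x)·|φ|² dx / ∫|φ|² dx.
Gaussian moments (u = x − x₀): ∫u^(2j)·e^(−2au²) du = (2j−1)!!/(4a)^j · √(π/(2a)), odd powers integrate to 0; here √(π/(2a)) = 1.2060.
State is unnormalized: ∫|φ|² dx = 1.2060, and ∫φ*·V(x)·φ dx = 6.9261, so ⟨V⟩ = 6.9261 / 1.2060.
⟨V⟩ = 5.7430.

5.743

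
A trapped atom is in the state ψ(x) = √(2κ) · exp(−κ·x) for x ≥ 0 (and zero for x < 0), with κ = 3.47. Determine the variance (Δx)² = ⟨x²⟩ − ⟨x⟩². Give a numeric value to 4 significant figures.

0.02076

Compute ⟨x⟩ and ⟨x²⟩ separately, then (Δx)² = ⟨x²⟩ − ⟨x⟩².
Every integrand reduces to terms xʲ·e^(−2κx) on [0, ∞); use ∫₀^∞ xʲ·e^(−2κx) dx = j!/(2κ)^(j+1).
⟨x⟩ = 0.14409 and ⟨x²⟩ = 0.041525.
(Δx)² = 0.041525 − (0.14409)² = 0.020763.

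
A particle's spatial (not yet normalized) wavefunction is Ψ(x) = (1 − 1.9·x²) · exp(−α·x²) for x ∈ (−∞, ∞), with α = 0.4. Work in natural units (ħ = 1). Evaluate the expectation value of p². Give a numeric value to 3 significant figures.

p² Ψ = −ħ² d²Ψ/dx²; ⟨p²⟩ = −ħ² ∫ Ψ*·Ψ'' dx / ∫|Ψ|² dx.
Expand each integrand as polynomial × e^(−2αx²) and use ∫x^(2j)·e^(−2αx²) dx = (2j−1)!!/(4α)^j · √(π/(2α)), odd powers → 0; here √(π/(2α)) = 1.9817. Differentiate with the product rule, d/dx e^(−αx²) = −2αx·e^(−αx²).
State is unnormalized: ∫|Ψ|² dx = 5.6586, and ∫Ψ*·(−ħ² Ψ'') dx = 10.500, so ⟨p²⟩ = 10.500 / 5.6586.
⟨p²⟩ = 1.8555.

1.86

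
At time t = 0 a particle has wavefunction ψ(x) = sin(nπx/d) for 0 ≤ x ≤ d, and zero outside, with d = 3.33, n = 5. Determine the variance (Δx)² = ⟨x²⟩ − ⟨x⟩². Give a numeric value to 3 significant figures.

Compute ⟨x⟩ and ⟨x²⟩ separately, then (Δx)² = ⟨x²⟩ − ⟨x⟩².
With sin²θ = (1 − cos2θ)/2 on 0 ≤ x ≤ d: ∫sin²(nπx/d) dx = d/2, ∫x·sin²(nπx/d) dx = d²/4, ∫x²·sin²(nπx/d) dx = d³·(1/6 − 1/(4n²π²)); higher powers xᵏ the same way, integrating xᵏ·cos(2nπx/d) by parts.
Normalization: ∫|ψ|² dx = 1.6650.
⟨x⟩ = 1.6650 and ⟨x²⟩ = 3.6738.
(Δx)² = 3.6738 − (1.6650)² = 0.90160.

0.902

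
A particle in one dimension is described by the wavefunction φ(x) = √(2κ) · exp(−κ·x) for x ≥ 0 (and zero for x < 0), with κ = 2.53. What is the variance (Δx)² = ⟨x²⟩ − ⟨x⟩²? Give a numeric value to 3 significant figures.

Compute ⟨x⟩ and ⟨x²⟩ separately, then (Δx)² = ⟨x²⟩ − ⟨x⟩².
Every integrand reduces to terms xʲ·e^(−2κx) on [0, ∞); use ∫₀^∞ xʲ·e^(−2κx) dx = j!/(2κ)^(j+1).
⟨x⟩ = 0.19763 and ⟨x²⟩ = 0.078114.
(Δx)² = 0.078114 − (0.19763)² = 0.039057.

0.0391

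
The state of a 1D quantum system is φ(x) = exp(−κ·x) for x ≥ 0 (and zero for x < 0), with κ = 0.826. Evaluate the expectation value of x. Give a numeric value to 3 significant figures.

⟨x⟩ = ∫ x·|φ|² dx / ∫|φ|² dx (integrals over the domain).
Every integrand reduces to terms xʲ·e^(−2κx) on [0, ∞); use ∫₀^∞ xʲ·e^(−2κx) dx = j!/(2κ)^(j+1).
State is unnormalized: ∫|φ|² dx = 0.60533, and ∫φ*·x·φ dx = 0.36642, so ⟨x⟩ = 0.36642 / 0.60533.
⟨x⟩ = 0.60533.

0.605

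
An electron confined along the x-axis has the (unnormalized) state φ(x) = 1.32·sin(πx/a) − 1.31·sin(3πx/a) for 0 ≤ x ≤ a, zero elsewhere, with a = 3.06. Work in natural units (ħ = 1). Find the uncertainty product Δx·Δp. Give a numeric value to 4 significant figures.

Δx = √(⟨x²⟩−⟨x⟩²), Δp = √(⟨p²⟩−⟨p⟩²).
On 0 ≤ x ≤ a (j ≠ l): ∫sin²(jπx/a) dx = a/2, ∫sin(jπx/a)·sin(lπx/a) dx = 0; diagonal moments ∫x·sin²(jπx/a) dx = a²/4, ∫x²·sin²(jπx/a) dx = a³·(1/6 − 1/(4j²π²)); cross terms ∫x·sin(jπx/a)·sin(lπx/a) dx = 0 for j + l even and −4jla²/(π²(j² − l²)²) for j + l odd, ∫x²·sin(jπx/a)·sin(lπx/a) dx = (−1)^(j+l)·4jla³/(π²(j² − l²)²); higher powers the same way via product-to-sum and parts. d²/dx² sin(jπx/a) = −(jπ/a)²·sin(jπx/a); on 0 ≤ x ≤ a, ∫sin²(jπx/a) dx = a/2 and ∫sin(jπx/a)·sin(lπx/a) dx = 0 for j ≠ l, so only diagonal terms survive in ∫|φ|² and ∫φ·φ″; ∫φ·φ′ dx = [φ²/2] between the walls = 0.
Normalization: ∫|φ|² dx = 5.2915.
⟨x⟩ = 1.5300, ⟨x²⟩ = 2.5003 ⇒ Δx = 0.39924.
⟨p⟩ = 0.0000, ⟨p²⟩ = 5.2381 ⇒ Δp = 2.2887.
Δx·Δp = 0.91375.

0.9138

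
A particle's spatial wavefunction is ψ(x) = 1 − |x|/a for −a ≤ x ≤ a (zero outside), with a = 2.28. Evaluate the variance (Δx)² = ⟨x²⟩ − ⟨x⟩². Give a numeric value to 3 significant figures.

0.520

Compute ⟨x⟩ and ⟨x²⟩ separately, then (Δx)² = ⟨x²⟩ − ⟨x⟩².
ψ is even, so ∫ over [−a, a] = 2∫₀ᵃ with ψ = 1 − x/a there: ∫₀ᵃ (1 − x/a)² dx = a/3, ∫₀ᵃ x²(1 − x/a)² dx = a³/30, ∫₀ᵃ x⁴(1 − x/a)² dx = a⁵/105.
Normalization: ∫|ψ|² dx = 1.5200.
⟨x⟩ = 0.0000 and ⟨x²⟩ = 0.51984.
(Δx)² = 0.51984 − (0.0000)² = 0.51984.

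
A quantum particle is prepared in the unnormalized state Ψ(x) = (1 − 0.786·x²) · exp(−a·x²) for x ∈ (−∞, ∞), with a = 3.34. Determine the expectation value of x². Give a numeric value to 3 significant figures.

0.0586

⟨x²⟩ = ∫ x²·|Ψ|² dx / ∫|Ψ|² dx (integrals over the domain).
Expand each integrand as polynomial × e^(−2ax²) and use ∫x^(2j)·e^(−2ax²) dx = (2j−1)!!/(4a)^j · √(π/(2a)), odd powers → 0; here √(π/(2a)) = 0.68578.
State is unnormalized: ∫|Ψ|² dx = 0.61221, and ∫Ψ*·x²·Ψ dx = 0.035877, so ⟨x²⟩ = 0.035877 / 0.61221.
⟨x²⟩ = 0.058602.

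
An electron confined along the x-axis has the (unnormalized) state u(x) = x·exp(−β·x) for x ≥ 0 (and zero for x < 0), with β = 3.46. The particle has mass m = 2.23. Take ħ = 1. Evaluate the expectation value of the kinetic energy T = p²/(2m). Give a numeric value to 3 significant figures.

2.68

T = −(ħ²/2m) d²/dx², so ⟨T⟩ = −(ħ²/2m) ∫ u*·u'' dx / ∫|u|² dx; with m = 2.23.
Differentiate x·exp(−β·x) with the product rule; every integrand then reduces to terms xʲ·e^(−2βx) on [0, ∞), with ∫₀^∞ xʲ·e^(−2βx) dx = j!/(2β)^(j+1).
State is unnormalized: ∫|u|² dx = 0.0060355, and ∫u*·(−ħ²/2m · u'') dx = 0.016201, so ⟨T⟩ = 0.016201 / 0.0060355.
⟨T⟩ = 2.6842.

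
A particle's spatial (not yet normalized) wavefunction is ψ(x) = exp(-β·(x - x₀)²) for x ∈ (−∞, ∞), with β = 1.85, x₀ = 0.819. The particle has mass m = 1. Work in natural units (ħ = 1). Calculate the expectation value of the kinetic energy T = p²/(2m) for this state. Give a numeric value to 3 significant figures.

0.925

T = −(ħ²/2m) d²/dx², so ⟨T⟩ = −(ħ²/2m) ∫ ψ*·ψ'' dx / ∫|ψ|² dx; with m = 1.
Gaussian moments (u = x − x₀): ∫u^(2j)·e^(−2βu²) du = (2j−1)!!/(4β)^j · √(π/(2β)), odd powers integrate to 0; here √(π/(2β)) = 0.92145. Derivatives: d/dx e^(−βu²) = −2βu·e^(−βu²), d²/dx² e^(−βu²) = (4β²u² − 2β)·e^(−βu²).
State is unnormalized: ∫|ψ|² dx = 0.92145, and ∫ψ*·(−ħ²/2m · ψ'') dx = 0.85235, so ⟨T⟩ = 0.85235 / 0.92145.
⟨T⟩ = 0.92500.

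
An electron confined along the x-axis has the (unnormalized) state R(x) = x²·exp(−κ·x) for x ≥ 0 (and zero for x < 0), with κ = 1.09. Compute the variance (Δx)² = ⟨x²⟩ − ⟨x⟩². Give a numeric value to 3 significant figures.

1.05

Compute ⟨x⟩ and ⟨x²⟩ separately, then (Δx)² = ⟨x²⟩ − ⟨x⟩².
Every integrand reduces to terms xʲ·e^(−2κx) on [0, ∞); use ∫₀^∞ xʲ·e^(−2κx) dx = j!/(2κ)^(j+1).
Normalization: ∫|R|² dx = 0.48745.
⟨x⟩ = 2.2936 and ⟨x²⟩ = 6.3126.
(Δx)² = 6.3126 − (2.2936)² = 1.0521.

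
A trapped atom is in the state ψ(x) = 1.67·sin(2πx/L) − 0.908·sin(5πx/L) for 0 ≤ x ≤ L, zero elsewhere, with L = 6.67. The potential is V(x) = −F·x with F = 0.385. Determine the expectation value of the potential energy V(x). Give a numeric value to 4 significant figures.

-1.324

⟨V⟩ = ∫ V(x)·|ψ|² dx / ∫|ψ|² dx.
On 0 ≤ x ≤ L (j ≠ l): ∫sin²(jπx/L) dx = L/2, ∫sin(jπx/L)·sin(lπx/L) dx = 0; diagonal moments ∫x·sin²(jπx/L) dx = L²/4, ∫x²·sin²(jπx/L) dx = L³·(1/6 − 1/(4j²π²)); cross terms ∫x·sin(jπx/L)·sin(lπx/L) dx = 0 for j + l even and −4jlL²/(π²(j² − l²)²) for j + l odd, ∫x²·sin(jπx/L)·sin(lπx/L) dx = (−1)^(j+l)·4jlL³/(π²(j² − l²)²); higher powers the same way via product-to-sum and parts.
State is unnormalized: ∫|ψ|² dx = 12.051, and ∫ψ*·V(x)·ψ dx = -15.950, so ⟨V⟩ = -15.950 / 12.051.
⟨V⟩ = -1.3236.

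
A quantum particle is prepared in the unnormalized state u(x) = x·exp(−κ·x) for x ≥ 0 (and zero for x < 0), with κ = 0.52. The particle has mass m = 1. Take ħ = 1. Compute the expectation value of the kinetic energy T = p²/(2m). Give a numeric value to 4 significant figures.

0.1352

T = −(ħ²/2m) d²/dx², so ⟨T⟩ = −(ħ²/2m) ∫ u*·u'' dx / ∫|u|² dx; with m = 1.
Differentiate x·exp(−κ·x) with the product rule; every integrand then reduces to terms xʲ·e^(−2κx) on [0, ∞), with ∫₀^∞ xʲ·e^(−2κx) dx = j!/(2κ)^(j+1).
State is unnormalized: ∫|u|² dx = 1.7780, and ∫u*·(−ħ²/2m · u'') dx = 0.24038, so ⟨T⟩ = 0.24038 / 1.7780.
⟨T⟩ = 0.13520.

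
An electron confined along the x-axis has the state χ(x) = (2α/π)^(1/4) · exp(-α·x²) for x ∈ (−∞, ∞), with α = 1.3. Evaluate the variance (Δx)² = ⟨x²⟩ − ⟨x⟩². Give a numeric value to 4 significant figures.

0.1923

Compute ⟨x⟩ and ⟨x²⟩ separately, then (Δx)² = ⟨x²⟩ − ⟨x⟩².
Gaussian moments: ∫x^(2j)·e^(−2αx²) dx = (2j−1)!!/(4α)^j · √(π/(2α)), odd powers integrate to 0; here √(π/(2α)) = 1.0992.
⟨x⟩ = 0.0000 and ⟨x²⟩ = 0.19231.
(Δx)² = 0.19231 − (0.0000)² = 0.19231.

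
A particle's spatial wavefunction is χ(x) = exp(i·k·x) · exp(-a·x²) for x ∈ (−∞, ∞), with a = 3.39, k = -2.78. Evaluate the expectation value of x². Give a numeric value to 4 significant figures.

⟨x²⟩ = ∫ x²·|χ|² dx / ∫|χ|² dx (integrals over the domain).
Gaussian moments: ∫x^(2j)·e^(−2ax²) dx = (2j−1)!!/(4a)^j · √(π/(2a)), odd powers integrate to 0; here √(π/(2a)) = 0.68071.
State is unnormalized: ∫|χ|² dx = 0.68071, and ∫χ*·x²·χ dx = 0.050200, so ⟨x²⟩ = 0.050200 / 0.68071.
⟨x²⟩ = 0.073746.

0.07375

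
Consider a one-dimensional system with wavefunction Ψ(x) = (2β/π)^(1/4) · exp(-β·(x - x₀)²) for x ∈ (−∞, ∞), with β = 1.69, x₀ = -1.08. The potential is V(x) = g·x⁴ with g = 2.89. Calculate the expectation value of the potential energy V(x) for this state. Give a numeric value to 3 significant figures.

7.11

⟨V⟩ = ∫ V(x)·|Ψ|² dx.
Gaussian moments (u = x − x₀): ∫u^(2j)·e^(−2βu²) du = (2j−1)!!/(4β)^j · √(π/(2β)), odd powers integrate to 0; here √(π/(2β)) = 0.96409.
⟨V⟩ = 7.1135.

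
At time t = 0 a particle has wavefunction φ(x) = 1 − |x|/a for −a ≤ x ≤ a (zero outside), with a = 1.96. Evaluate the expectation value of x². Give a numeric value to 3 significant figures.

0.384

⟨x²⟩ = ∫ x²·|φ|² dx / ∫|φ|² dx (integrals over the domain).
φ is even, so ∫ over [−a, a] = 2∫₀ᵃ with φ = 1 − x/a there: ∫₀ᵃ (1 − x/a)² dx = a/3, ∫₀ᵃ x²(1 − x/a)² dx = a³/30, ∫₀ᵃ x⁴(1 − x/a)² dx = a⁵/105.
State is unnormalized: ∫|φ|² dx = 1.3067, and ∫φ*·x²·φ dx = 0.50197, so ⟨x²⟩ = 0.50197 / 1.3067.
⟨x²⟩ = 0.38416.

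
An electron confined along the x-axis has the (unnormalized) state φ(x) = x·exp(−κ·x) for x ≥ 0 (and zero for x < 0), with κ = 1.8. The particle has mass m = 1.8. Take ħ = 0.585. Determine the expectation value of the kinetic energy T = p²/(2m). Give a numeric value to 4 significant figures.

T = −(ħ²/2m) d²/dx², so ⟨T⟩ = −(ħ²/2m) ∫ φ*·φ'' dx / ∫|φ|² dx; with m = 1.8.
Differentiate x·exp(−κ·x) with the product rule; every integrand then reduces to terms xʲ·e^(−2κx) on [0, ∞), with ∫₀^∞ xʲ·e^(−2κx) dx = j!/(2κ)^(j+1).
State is unnormalized: ∫|φ|² dx = 0.042867, and ∫φ*·(−ħ²/2m · φ'') dx = 0.013203, so ⟨T⟩ = 0.013203 / 0.042867.
⟨T⟩ = 0.30800.

0.3080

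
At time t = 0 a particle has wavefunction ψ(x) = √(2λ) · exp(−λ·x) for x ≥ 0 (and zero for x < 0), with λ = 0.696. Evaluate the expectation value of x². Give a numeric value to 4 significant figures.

1.032

⟨x²⟩ = ∫ x²·|ψ|² dx (integrals over the domain).
Every integrand reduces to terms xʲ·e^(−2λx) on [0, ∞); use ∫₀^∞ xʲ·e^(−2λx) dx = j!/(2λ)^(j+1).
⟨x²⟩ = 1.0322.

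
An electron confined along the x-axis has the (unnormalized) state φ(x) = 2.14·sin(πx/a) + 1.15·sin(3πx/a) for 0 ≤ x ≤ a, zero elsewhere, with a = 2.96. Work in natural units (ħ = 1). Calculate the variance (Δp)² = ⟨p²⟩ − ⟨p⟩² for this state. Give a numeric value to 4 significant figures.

3.146

Compute ⟨p⟩ and ⟨p²⟩ separately; (Δp)² = ⟨p²⟩ − ⟨p⟩².
d²/dx² sin(jπx/a) = −(jπ/a)²·sin(jπx/a); on 0 ≤ x ≤ a, ∫sin²(jπx/a) dx = a/2 and ∫sin(jπx/a)·sin(lπx/a) dx = 0 for j ≠ l, so only diagonal terms survive in ∫|φ|² and ∫φ·φ″; ∫φ·φ′ dx = [φ²/2] between the walls = 0.
Normalization: ∫|φ|² dx = 8.7351.
⟨p⟩ = 0.0000 and ⟨p²⟩ = 3.1457.
(Δp)² = 3.1457 − (0.0000)² = 3.1457.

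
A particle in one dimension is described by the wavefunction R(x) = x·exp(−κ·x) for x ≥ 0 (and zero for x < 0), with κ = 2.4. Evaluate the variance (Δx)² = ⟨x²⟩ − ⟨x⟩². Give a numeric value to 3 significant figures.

0.130

Compute ⟨x⟩ and ⟨x²⟩ separately, then (Δx)² = ⟨x²⟩ − ⟨x⟩².
Every integrand reduces to terms xʲ·e^(−2κx) on [0, ∞); use ∫₀^∞ xʲ·e^(−2κx) dx = j!/(2κ)^(j+1).
Normalization: ∫|R|² dx = 0.018084.
⟨x⟩ = 0.62500 and ⟨x²⟩ = 0.52083.
(Δx)² = 0.52083 − (0.62500)² = 0.13021.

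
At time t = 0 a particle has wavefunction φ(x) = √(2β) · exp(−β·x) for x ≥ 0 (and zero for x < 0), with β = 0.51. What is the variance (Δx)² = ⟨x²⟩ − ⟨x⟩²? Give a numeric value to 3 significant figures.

Compute ⟨x⟩ and ⟨x²⟩ separately, then (Δx)² = ⟨x²⟩ − ⟨x⟩².
Every integrand reduces to terms xʲ·e^(−2βx) on [0, ∞); use ∫₀^∞ xʲ·e^(−2βx) dx = j!/(2β)^(j+1).
⟨x⟩ = 0.98039 and ⟨x²⟩ = 1.9223.
(Δx)² = 1.9223 − (0.98039)² = 0.96117.

0.961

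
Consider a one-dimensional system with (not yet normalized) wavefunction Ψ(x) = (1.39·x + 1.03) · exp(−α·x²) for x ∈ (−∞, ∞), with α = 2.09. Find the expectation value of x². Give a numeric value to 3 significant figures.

0.162

⟨x²⟩ = ∫ x²·|Ψ|² dx / ∫|Ψ|² dx (integrals over the domain).
Expand each integrand as polynomial × e^(−2αx²) and use ∫x^(2j)·e^(−2αx²) dx = (2j−1)!!/(4α)^j · √(π/(2α)), odd powers → 0; here √(π/(2α)) = 0.86694.
State is unnormalized: ∫|Ψ|² dx = 1.1201, and ∫Ψ*·x²·Ψ dx = 0.18192, so ⟨x²⟩ = 0.18192 / 1.1201.
⟨x²⟩ = 0.16241.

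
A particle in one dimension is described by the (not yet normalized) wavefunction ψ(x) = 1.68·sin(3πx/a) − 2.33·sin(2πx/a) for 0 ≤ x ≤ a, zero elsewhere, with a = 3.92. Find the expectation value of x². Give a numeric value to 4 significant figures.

7.801

⟨x²⟩ = ∫ x²·|ψ|² dx / ∫|ψ|² dx (integrals over the domain).
On 0 ≤ x ≤ a (j ≠ l): ∫sin²(jπx/a) dx = a/2, ∫sin(jπx/a)·sin(lπx/a) dx = 0; diagonal moments ∫x·sin²(jπx/a) dx = a²/4, ∫x²·sin²(jπx/a) dx = a³·(1/6 − 1/(4j²π²)); cross terms ∫x·sin(jπx/a)·sin(lπx/a) dx = 0 for j + l even and −4jla²/(π²(j² − l²)²) for j + l odd, ∫x²·sin(jπx/a)·sin(lπx/a) dx = (−1)^(j+l)·4jla³/(π²(j² − l²)²); higher powers the same way via product-to-sum and parts.
State is unnormalized: ∫|ψ|² dx = 16.173, and ∫ψ*·x²·ψ dx = 126.16, so ⟨x²⟩ = 126.16 / 16.173.
⟨x²⟩ = 7.8008.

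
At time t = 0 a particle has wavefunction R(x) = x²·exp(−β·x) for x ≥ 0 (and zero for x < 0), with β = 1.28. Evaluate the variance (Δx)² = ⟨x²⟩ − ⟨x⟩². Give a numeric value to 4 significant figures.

Compute ⟨x⟩ and ⟨x²⟩ separately, then (Δx)² = ⟨x²⟩ − ⟨x⟩².
Every integrand reduces to terms xʲ·e^(−2βx) on [0, ∞); use ∫₀^∞ xʲ·e^(−2βx) dx = j!/(2β)^(j+1).
Normalization: ∫|R|² dx = 0.21828.
⟨x⟩ = 1.9531 and ⟨x²⟩ = 4.5776.
(Δx)² = 4.5776 − (1.9531)² = 0.76294.

0.7629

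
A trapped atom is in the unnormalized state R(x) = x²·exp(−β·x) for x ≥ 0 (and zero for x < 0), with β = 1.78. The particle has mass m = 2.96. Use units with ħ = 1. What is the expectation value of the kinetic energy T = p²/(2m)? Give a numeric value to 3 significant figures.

T = −(ħ²/2m) d²/dx², so ⟨T⟩ = −(ħ²/2m) ∫ R*·R'' dx / ∫|R|² dx; with m = 2.96.
Differentiate x²·exp(−β·x) with the product rule; every integrand then reduces to terms xʲ·e^(−2βx) on [0, ∞), with ∫₀^∞ xʲ·e^(−2βx) dx = j!/(2β)^(j+1).
State is unnormalized: ∫|R|² dx = 0.041972, and ∫R*·(−ħ²/2m · R'') dx = 0.0074879, so ⟨T⟩ = 0.0074879 / 0.041972.
⟨T⟩ = 0.17840.

0.178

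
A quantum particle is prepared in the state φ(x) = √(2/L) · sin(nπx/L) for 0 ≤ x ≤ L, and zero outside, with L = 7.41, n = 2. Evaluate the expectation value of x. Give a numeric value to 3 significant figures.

3.71

⟨x⟩ = ∫ x·|φ|² dx (integrals over the domain).
With sin²θ = (1 − cos2θ)/2 on 0 ≤ x ≤ L: ∫sin²(nπx/L) dx = L/2, ∫x·sin²(nπx/L) dx = L²/4, ∫x²·sin²(nπx/L) dx = L³·(1/6 − 1/(4n²π²)); higher powers xᵏ the same way, integrating xᵏ·cos(2nπx/L) by parts.
⟨x⟩ = 3.7050.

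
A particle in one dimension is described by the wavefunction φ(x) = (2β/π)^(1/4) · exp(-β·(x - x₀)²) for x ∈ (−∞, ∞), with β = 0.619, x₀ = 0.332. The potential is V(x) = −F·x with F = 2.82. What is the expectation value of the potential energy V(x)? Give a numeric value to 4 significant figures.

-0.9362

⟨V⟩ = ∫ V(x)·|φ|² dx.
Gaussian moments (u = x − x₀): ∫u^(2j)·e^(−2βu²) du = (2j−1)!!/(4β)^j · √(π/(2β)), odd powers integrate to 0; here √(π/(2β)) = 1.5930.
⟨V⟩ = -0.93624.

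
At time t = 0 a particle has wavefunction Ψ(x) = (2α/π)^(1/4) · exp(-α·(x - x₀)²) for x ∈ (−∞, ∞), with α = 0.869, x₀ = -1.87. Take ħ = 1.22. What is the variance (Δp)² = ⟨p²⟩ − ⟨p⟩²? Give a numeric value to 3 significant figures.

Compute ⟨p⟩ and ⟨p²⟩ separately; (Δp)² = ⟨p²⟩ − ⟨p⟩².
Gaussian moments (u = x − x₀): ∫u^(2j)·e^(−2αu²) du = (2j−1)!!/(4α)^j · √(π/(2α)), odd powers integrate to 0; here √(π/(2α)) = 1.3445. Derivatives: d/dx e^(−αu²) = −2αu·e^(−αu²), d²/dx² e^(−αu²) = (4α²u² − 2α)·e^(−αu²).
⟨p⟩ = 0.0000 and ⟨p²⟩ = 1.2934.
(Δp)² = 1.2934 − (0.0000)² = 1.2934.

1.29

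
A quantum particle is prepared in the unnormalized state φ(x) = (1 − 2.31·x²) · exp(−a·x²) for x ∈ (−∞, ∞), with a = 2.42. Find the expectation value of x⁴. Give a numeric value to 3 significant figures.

⟨x⁴⟩ = ∫ x⁴·|φ|² dx / ∫|φ|² dx (integrals over the domain).
Expand each integrand as polynomial × e^(−2ax²) and use ∫x^(2j)·e^(−2ax²) dx = (2j−1)!!/(4a)^j · √(π/(2a)), odd powers → 0; here √(π/(2a)) = 0.80566.
State is unnormalized: ∫|φ|² dx = 0.55878, and ∫φ*·x⁴·φ dx = 0.015652, so ⟨x⁴⟩ = 0.015652 / 0.55878.
⟨x⁴⟩ = 0.028010.

0.0280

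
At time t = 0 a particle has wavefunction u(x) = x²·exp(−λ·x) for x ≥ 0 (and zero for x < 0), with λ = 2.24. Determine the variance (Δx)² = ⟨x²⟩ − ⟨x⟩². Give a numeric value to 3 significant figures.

Compute ⟨x⟩ and ⟨x²⟩ separately, then (Δx)² = ⟨x²⟩ − ⟨x⟩².
Every integrand reduces to terms xʲ·e^(−2λx) on [0, ∞); use ∫₀^∞ xʲ·e^(−2λx) dx = j!/(2λ)^(j+1).
Normalization: ∫|u|² dx = 0.013299.
⟨x⟩ = 1.1161 and ⟨x²⟩ = 1.4947.
(Δx)² = 1.4947 − (1.1161)² = 0.24912.

0.249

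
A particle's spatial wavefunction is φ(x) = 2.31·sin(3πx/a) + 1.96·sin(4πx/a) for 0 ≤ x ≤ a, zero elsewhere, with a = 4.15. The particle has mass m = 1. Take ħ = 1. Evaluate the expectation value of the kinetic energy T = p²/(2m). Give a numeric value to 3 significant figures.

3.42

T = −(ħ²/2m) d²/dx², so ⟨T⟩ = −(ħ²/2m) ∫ φ*·φ'' dx / ∫|φ|² dx; with m = 1.
d²/dx² sin(jπx/a) = −(jπ/a)²·sin(jπx/a); on 0 ≤ x ≤ a, ∫sin²(jπx/a) dx = a/2 and ∫sin(jπx/a)·sin(lπx/a) dx = 0 for j ≠ l, so only diagonal terms survive in ∫|φ|² and ∫φ·φ″; ∫φ·φ′ dx = [φ²/2] between the walls = 0.
State is unnormalized: ∫|φ|² dx = 19.044, and ∫φ*·(−ħ²/2m · φ'') dx = 65.098, so ⟨T⟩ = 65.098 / 19.044.
⟨T⟩ = 3.4183.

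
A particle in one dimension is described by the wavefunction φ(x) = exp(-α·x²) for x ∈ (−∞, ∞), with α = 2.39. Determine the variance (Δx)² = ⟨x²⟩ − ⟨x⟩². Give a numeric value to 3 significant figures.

0.105

Compute ⟨x⟩ and ⟨x²⟩ separately, then (Δx)² = ⟨x²⟩ − ⟨x⟩².
Gaussian moments: ∫x^(2j)·e^(−2αx²) dx = (2j−1)!!/(4α)^j · √(π/(2α)), odd powers integrate to 0; here √(π/(2α)) = 0.81070.
Normalization: ∫|φ|² dx = 0.81070.
⟨x⟩ = 0.0000 and ⟨x²⟩ = 0.10460.
(Δx)² = 0.10460 − (0.0000)² = 0.10460.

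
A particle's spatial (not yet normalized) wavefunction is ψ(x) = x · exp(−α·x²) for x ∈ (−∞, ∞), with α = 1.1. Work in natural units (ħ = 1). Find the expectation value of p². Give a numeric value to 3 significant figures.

3.30

p² ψ = −ħ² d²ψ/dx²; ⟨p²⟩ = −ħ² ∫ ψ*·ψ'' dx / ∫|ψ|² dx.
Expand each integrand as polynomial × e^(−2αx²) and use ∫x^(2j)·e^(−2αx²) dx = (2j−1)!!/(4α)^j · √(π/(2α)), odd powers → 0; here √(π/(2α)) = 1.1950. Differentiate with the product rule, d/dx e^(−αx²) = −2αx·e^(−αx²).
State is unnormalized: ∫|ψ|² dx = 0.27159, and ∫ψ*·(−ħ² ψ'') dx = 0.89624, so ⟨p²⟩ = 0.89624 / 0.27159.
⟨p²⟩ = 3.3000.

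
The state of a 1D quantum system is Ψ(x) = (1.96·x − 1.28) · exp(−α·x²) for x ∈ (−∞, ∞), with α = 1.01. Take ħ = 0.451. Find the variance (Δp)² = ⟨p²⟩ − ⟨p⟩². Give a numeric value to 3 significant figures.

Compute ⟨p⟩ and ⟨p²⟩ separately; (Δp)² = ⟨p²⟩ − ⟨p⟩².
Expand each integrand as polynomial × e^(−2αx²) and use ∫x^(2j)·e^(−2αx²) dx = (2j−1)!!/(4α)^j · √(π/(2α)), odd powers → 0; here √(π/(2α)) = 1.2471. Differentiate with the product rule, d/dx e^(−αx²) = −2αx·e^(−αx²).
Normalization: ∫|Ψ|² dx = 3.2291.
⟨p⟩ = 0.0000 and ⟨p²⟩ = 0.35632.
(Δp)² = 0.35632 − (0.0000)² = 0.35632.

0.356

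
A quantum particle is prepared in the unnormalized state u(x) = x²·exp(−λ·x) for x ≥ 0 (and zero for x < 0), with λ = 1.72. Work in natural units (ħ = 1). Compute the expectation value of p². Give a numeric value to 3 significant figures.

p² u = −ħ² d²u/dx²; ⟨p²⟩ = −ħ² ∫ u*·u'' dx / ∫|u|² dx.
Differentiate x²·exp(−λ·x) with the product rule; every integrand then reduces to terms xʲ·e^(−2λx) on [0, ∞), with ∫₀^∞ xʲ·e^(−2λx) dx = j!/(2λ)^(j+1).
State is unnormalized: ∫|u|² dx = 0.049822, and ∫u*·(−ħ² u'') dx = 0.049131, so ⟨p²⟩ = 0.049131 / 0.049822.
⟨p²⟩ = 0.98613.

0.986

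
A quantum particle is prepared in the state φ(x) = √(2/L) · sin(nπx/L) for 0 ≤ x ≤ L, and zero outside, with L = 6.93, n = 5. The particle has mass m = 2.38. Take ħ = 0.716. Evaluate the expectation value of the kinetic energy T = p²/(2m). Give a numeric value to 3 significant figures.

0.553

T = −(ħ²/2m) d²/dx², so ⟨T⟩ = −(ħ²/2m) ∫ φ*·φ'' dx; with m = 2.38.
d/dx sin(nπx/L) = (nπ/L)·cos(nπx/L) and d²/dx² sin(nπx/L) = −(nπ/L)²·sin(nπx/L); on 0 ≤ x ≤ L, ∫sin²(nπx/L) dx = L/2 and ∫sin(nπx/L)·cos(nπx/L) dx = 0.
⟨T⟩ = 0.55334.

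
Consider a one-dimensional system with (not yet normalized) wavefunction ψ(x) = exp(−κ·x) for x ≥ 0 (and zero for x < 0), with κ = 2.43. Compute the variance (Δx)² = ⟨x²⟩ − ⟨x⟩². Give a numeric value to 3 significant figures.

Compute ⟨x⟩ and ⟨x²⟩ separately, then (Δx)² = ⟨x²⟩ − ⟨x⟩².
Every integrand reduces to terms xʲ·e^(−2κx) on [0, ∞); use ∫₀^∞ xʲ·e^(−2κx) dx = j!/(2κ)^(j+1).
Normalization: ∫|ψ|² dx = 0.20576.
⟨x⟩ = 0.20576 and ⟨x²⟩ = 0.084675.
(Δx)² = 0.084675 − (0.20576)² = 0.042338.

0.0423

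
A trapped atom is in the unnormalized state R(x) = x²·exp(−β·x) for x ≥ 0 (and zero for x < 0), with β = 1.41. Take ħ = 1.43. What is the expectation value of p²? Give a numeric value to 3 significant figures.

1.36

p² R = −ħ² d²R/dx²; ⟨p²⟩ = −ħ² ∫ R*·R'' dx / ∫|R|² dx.
Differentiate x²·exp(−β·x) with the product rule; every integrand then reduces to terms xʲ·e^(−2βx) on [0, ∞), with ∫₀^∞ xʲ·e^(−2βx) dx = j!/(2β)^(j+1).
State is unnormalized: ∫|R|² dx = 0.13458, and ∫R*·(−ħ² R'') dx = 0.18237, so ⟨p²⟩ = 0.18237 / 0.13458.
⟨p²⟩ = 1.3552.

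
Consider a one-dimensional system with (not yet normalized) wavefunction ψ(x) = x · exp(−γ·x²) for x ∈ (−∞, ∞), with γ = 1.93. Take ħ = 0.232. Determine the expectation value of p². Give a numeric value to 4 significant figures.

0.3116

p² ψ = −ħ² d²ψ/dx²; ⟨p²⟩ = −ħ² ∫ ψ*·ψ'' dx / ∫|ψ|² dx.
Expand each integrand as polynomial × e^(−2γx²) and use ∫x^(2j)·e^(−2γx²) dx = (2j−1)!!/(4γ)^j · √(π/(2γ)), odd powers → 0; here √(π/(2γ)) = 0.90216. Differentiate with the product rule, d/dx e^(−γx²) = −2γx·e^(−γx²).
State is unnormalized: ∫|ψ|² dx = 0.11686, and ∫ψ*·(−ħ² ψ'') dx = 0.036418, so ⟨p²⟩ = 0.036418 / 0.11686.
⟨p²⟩ = 0.31164.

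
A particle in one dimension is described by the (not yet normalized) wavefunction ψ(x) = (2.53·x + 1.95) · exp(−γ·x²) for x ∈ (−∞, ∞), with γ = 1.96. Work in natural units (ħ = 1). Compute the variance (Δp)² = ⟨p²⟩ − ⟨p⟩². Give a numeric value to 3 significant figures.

Compute ⟨p⟩ and ⟨p²⟩ separately; (Δp)² = ⟨p²⟩ − ⟨p⟩².
Expand each integrand as polynomial × e^(−2γx²) and use ∫x^(2j)·e^(−2γx²) dx = (2j−1)!!/(4γ)^j · √(π/(2γ)), odd powers → 0; here √(π/(2γ)) = 0.89522. Differentiate with the product rule, d/dx e^(−γx²) = −2γx·e^(−γx²).
Normalization: ∫|ψ|² dx = 4.1350.
⟨p⟩ = 0.0000 and ⟨p²⟩ = 2.6529.
(Δp)² = 2.6529 − (0.0000)² = 2.6529.

2.65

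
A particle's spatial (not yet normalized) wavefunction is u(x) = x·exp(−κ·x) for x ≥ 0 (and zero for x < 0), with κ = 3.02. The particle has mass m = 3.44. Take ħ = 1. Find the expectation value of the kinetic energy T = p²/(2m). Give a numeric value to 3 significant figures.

1.33

T = −(ħ²/2m) d²/dx², so ⟨T⟩ = −(ħ²/2m) ∫ u*·u'' dx / ∫|u|² dx; with m = 3.44.
Differentiate x·exp(−κ·x) with the product rule; every integrand then reduces to terms xʲ·e^(−2κx) on [0, ∞), with ∫₀^∞ xʲ·e^(−2κx) dx = j!/(2κ)^(j+1).
State is unnormalized: ∫|u|² dx = 0.0090765, and ∫u*·(−ħ²/2m · u'') dx = 0.012032, so ⟨T⟩ = 0.012032 / 0.0090765.
⟨T⟩ = 1.3256.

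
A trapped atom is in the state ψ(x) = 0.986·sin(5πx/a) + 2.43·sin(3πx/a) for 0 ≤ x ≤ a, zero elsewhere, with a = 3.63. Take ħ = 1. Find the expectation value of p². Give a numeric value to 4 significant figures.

p² ψ = −ħ² d²ψ/dx²; ⟨p²⟩ = −ħ² ∫ ψ*·ψ'' dx / ∫|ψ|² dx.
d²/dx² sin(jπx/a) = −(jπ/a)²·sin(jπx/a); on 0 ≤ x ≤ a, ∫sin²(jπx/a) dx = a/2 and ∫sin(jπx/a)·sin(lπx/a) dx = 0 for j ≠ l, so only diagonal terms survive in ∫|ψ|² and ∫ψ·ψ″; ∫ψ·ψ′ dx = [ψ²/2] between the walls = 0.
State is unnormalized: ∫|ψ|² dx = 12.482, and ∫ψ*·(−ħ² ψ'') dx = 105.29, so ⟨p²⟩ = 105.29 / 12.482.
⟨p²⟩ = 8.4352.

8.435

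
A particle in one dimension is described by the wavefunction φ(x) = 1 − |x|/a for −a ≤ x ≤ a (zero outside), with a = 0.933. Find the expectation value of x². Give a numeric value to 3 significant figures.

⟨x²⟩ = ∫ x²·|φ|² dx / ∫|φ|² dx (integrals over the domain).
φ is even, so ∫ over [−a, a] = 2∫₀ᵃ with φ = 1 − x/a there: ∫₀ᵃ (1 − x/a)² dx = a/3, ∫₀ᵃ x²(1 − x/a)² dx = a³/30, ∫₀ᵃ x⁴(1 − x/a)² dx = a⁵/105.
State is unnormalized: ∫|φ|² dx = 0.62200, and ∫φ*·x²·φ dx = 0.054144, so ⟨x²⟩ = 0.054144 / 0.62200.
⟨x²⟩ = 0.087049.

0.0870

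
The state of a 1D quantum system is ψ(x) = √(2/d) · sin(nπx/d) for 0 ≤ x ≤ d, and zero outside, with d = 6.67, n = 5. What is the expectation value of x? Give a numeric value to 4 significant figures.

⟨x⟩ = ∫ x·|ψ|² dx (integrals over the domain).
With sin²θ = (1 − cos2θ)/2 on 0 ≤ x ≤ d: ∫sin²(nπx/d) dx = d/2, ∫x·sin²(nπx/d) dx = d²/4, ∫x²·sin²(nπx/d) dx = d³·(1/6 − 1/(4n²π²)); higher powers xᵏ the same way, integrating xᵏ·cos(2nπx/d) by parts.
⟨x⟩ = 3.3350.

3.335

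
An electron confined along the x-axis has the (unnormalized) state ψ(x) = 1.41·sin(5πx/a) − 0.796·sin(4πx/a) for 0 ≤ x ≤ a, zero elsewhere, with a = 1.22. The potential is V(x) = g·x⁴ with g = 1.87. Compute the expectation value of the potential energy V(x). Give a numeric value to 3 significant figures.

1.36

⟨V⟩ = ∫ V(x)·|ψ|² dx / ∫|ψ|² dx.
On 0 ≤ x ≤ a (j ≠ l): ∫sin²(jπx/a) dx = a/2, ∫sin(jπx/a)·sin(lπx/a) dx = 0; diagonal moments ∫x·sin²(jπx/a) dx = a²/4, ∫x²·sin²(jπx/a) dx = a³·(1/6 − 1/(4j²π²)); cross terms ∫x·sin(jπx/a)·sin(lπx/a) dx = 0 for j + l even and −4jla²/(π²(j² − l²)²) for j + l odd, ∫x²·sin(jπx/a)·sin(lπx/a) dx = (−1)^(j+l)·4jla³/(π²(j² − l²)²); higher powers the same way via product-to-sum and parts.
State is unnormalized: ∫|ψ|² dx = 1.5992, and ∫ψ*·V(x)·ψ dx = 2.1679, so ⟨V⟩ = 2.1679 / 1.5992.
⟨V⟩ = 1.3556.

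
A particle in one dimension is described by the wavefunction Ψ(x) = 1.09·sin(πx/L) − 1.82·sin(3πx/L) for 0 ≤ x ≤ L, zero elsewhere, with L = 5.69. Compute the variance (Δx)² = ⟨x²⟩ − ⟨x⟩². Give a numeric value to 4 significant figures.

1.046

Compute ⟨x⟩ and ⟨x²⟩ separately, then (Δx)² = ⟨x²⟩ − ⟨x⟩².
On 0 ≤ x ≤ L (j ≠ l): ∫sin²(jπx/L) dx = L/2, ∫sin(jπx/L)·sin(lπx/L) dx = 0; diagonal moments ∫x·sin²(jπx/L) dx = L²/4, ∫x²·sin²(jπx/L) dx = L³·(1/6 − 1/(4j²π²)); cross terms ∫x·sin(jπx/L)·sin(lπx/L) dx = 0 for j + l even and −4jlL²/(π²(j² − l²)²) for j + l odd, ∫x²·sin(jπx/L)·sin(lπx/L) dx = (−1)^(j+l)·4jlL³/(π²(j² − l²)²); higher powers the same way via product-to-sum and parts.
Normalization: ∫|Ψ|² dx = 12.804.
⟨x⟩ = 2.8450 and ⟨x²⟩ = 9.1404.
(Δx)² = 9.1404 − (2.8450)² = 1.0464.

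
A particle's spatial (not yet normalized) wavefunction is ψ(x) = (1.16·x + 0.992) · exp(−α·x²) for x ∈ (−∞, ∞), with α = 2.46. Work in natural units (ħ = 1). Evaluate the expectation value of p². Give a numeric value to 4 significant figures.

3.060

p² ψ = −ħ² d²ψ/dx²; ⟨p²⟩ = −ħ² ∫ ψ*·ψ'' dx / ∫|ψ|² dx.
Expand each integrand as polynomial × e^(−2αx²) and use ∫x^(2j)·e^(−2αx²) dx = (2j−1)!!/(4α)^j · √(π/(2α)), odd powers → 0; here √(π/(2α)) = 0.79908. Differentiate with the product rule, d/dx e^(−αx²) = −2αx·e^(−αx²).
State is unnormalized: ∫|ψ|² dx = 0.89562, and ∫ψ*·(−ħ² ψ'') dx = 2.7409, so ⟨p²⟩ = 2.7409 / 0.89562.
⟨p²⟩ = 3.0603.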